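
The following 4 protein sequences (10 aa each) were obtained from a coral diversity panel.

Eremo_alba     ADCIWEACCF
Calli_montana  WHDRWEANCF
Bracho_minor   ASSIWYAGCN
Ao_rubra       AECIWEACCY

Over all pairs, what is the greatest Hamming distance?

Pairwise Hamming distances:
  Eremo_alba vs Calli_montana: 5
  Eremo_alba vs Bracho_minor: 5
  Eremo_alba vs Ao_rubra: 2
  Calli_montana vs Bracho_minor: 7
  Calli_montana vs Ao_rubra: 6
  Bracho_minor vs Ao_rubra: 5
The largest is 7, between Calli_montana and Bracho_minor.

7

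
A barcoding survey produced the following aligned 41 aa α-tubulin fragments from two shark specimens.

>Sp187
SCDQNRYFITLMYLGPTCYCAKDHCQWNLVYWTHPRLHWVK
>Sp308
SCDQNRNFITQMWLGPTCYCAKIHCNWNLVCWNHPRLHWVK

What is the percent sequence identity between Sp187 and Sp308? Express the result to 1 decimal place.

Mismatches occur at site 7 (Y/N), site 11 (L/Q), site 13 (Y/W), site 23 (D/I), site 26 (Q/N), site 31 (Y/C), site 33 (T/N).
34 of the 41 sites match, so the percent identity is 34/41 × 100 = 82.9%.

82.9%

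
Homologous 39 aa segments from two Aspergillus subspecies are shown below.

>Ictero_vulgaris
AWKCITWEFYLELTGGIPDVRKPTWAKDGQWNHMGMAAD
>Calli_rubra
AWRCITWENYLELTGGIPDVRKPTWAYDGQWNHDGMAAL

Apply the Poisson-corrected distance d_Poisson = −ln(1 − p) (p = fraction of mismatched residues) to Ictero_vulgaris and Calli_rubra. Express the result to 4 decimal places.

0.1372

The sequences differ at positions 3 (K/R), 9 (F/N), 27 (K/Y), 34 (M/D), 39 (D/L).
p = 5/39 = 0.128205.
d = −ln(1 − 0.128205) = −ln(0.871795) = 0.1372.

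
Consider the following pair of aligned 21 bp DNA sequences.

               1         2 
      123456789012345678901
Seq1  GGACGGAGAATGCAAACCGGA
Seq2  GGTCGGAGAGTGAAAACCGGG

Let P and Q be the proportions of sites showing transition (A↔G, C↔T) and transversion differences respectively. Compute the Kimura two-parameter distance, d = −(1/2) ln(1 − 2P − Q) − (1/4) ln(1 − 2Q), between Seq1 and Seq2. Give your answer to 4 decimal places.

Differing sites — 3:A/T (Tv); 10:A/G (Ti); 13:C/A (Tv); 21:A/G (Ti).
Of the 4 differences, 2 transitions and 2 transversions over 21 sites: P = 2/21 = 0.095238, Q = 2/21 = 0.095238.
d = −0.5·ln(0.714286) − 0.25·ln(0.809524) = −0.5·(-0.336472) − 0.25·(-0.211309) = 0.2211.

0.2211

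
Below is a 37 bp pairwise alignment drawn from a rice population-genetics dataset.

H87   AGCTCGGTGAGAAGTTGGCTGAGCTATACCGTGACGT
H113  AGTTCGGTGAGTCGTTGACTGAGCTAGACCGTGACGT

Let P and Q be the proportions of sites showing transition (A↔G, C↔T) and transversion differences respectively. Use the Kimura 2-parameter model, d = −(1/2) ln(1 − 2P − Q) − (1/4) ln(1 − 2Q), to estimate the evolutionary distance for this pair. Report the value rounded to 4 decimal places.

The sequences differ at positions 3 (C/T, transition), 12 (A/T, transversion), 13 (A/C, transversion), 18 (G/A, transition), 27 (T/G, transversion).
Of the 5 differences, 2 transitions and 3 transversions over 37 sites: P = 2/37 = 0.054054, Q = 3/37 = 0.081081.
d = −0.5·ln(0.810811) − 0.25·ln(0.837838) = −0.5·(-0.209720) − 0.25·(-0.176931) = 0.1491.

0.1491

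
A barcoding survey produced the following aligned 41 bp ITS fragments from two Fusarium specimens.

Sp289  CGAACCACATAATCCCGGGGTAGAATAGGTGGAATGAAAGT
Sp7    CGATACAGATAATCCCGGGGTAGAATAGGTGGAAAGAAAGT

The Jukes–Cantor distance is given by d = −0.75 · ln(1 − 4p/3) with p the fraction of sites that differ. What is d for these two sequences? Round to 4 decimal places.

Mismatches occur at site 4 (A→T), site 5 (C→A), site 8 (C→G), site 35 (T→A).
p = 4/41 = 0.097561.
d = −0.75 · ln(1 − (4/3)·0.097561) = −0.75 · ln(0.869919) = −0.75 · (-0.139355) = 0.1045.

0.1045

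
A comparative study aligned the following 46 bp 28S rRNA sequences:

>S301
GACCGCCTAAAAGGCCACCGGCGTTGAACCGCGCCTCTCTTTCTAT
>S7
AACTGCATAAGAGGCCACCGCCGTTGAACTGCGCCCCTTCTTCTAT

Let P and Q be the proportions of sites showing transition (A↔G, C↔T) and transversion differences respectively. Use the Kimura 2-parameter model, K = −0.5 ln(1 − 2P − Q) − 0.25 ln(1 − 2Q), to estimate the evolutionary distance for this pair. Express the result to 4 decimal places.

0.2365

The sequences differ at positions 1 (G/A, transition), 4 (C/T, transition), 7 (C/A, transversion), 11 (A/G, transition), 21 (G/C, transversion), 30 (C/T, transition), 36 (T/C, transition), 39 (C/T, transition), 40 (T/C, transition).
Of the 9 differences, 7 transitions and 2 transversions over 46 sites: P = 7/46 = 0.152174, Q = 2/46 = 0.043478.
d = −0.5·ln(0.652174) − 0.25·ln(0.913044) = −0.5·(-0.427444) − 0.25·(-0.090971) = 0.2365.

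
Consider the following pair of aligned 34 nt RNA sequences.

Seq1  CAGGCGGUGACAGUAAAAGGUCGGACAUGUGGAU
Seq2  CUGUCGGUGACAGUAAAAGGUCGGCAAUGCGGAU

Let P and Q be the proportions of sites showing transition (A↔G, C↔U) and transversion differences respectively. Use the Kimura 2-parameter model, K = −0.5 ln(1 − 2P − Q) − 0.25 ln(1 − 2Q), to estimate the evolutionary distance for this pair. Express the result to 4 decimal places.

Differing sites — 2:A/U (Tv); 4:G/U (Tv); 25:A/C (Tv); 26:C/A (Tv); 30:U/C (Ti).
Of the 5 differences, 1 transition and 4 transversions over 34 sites: P = 1/34 = 0.029412, Q = 4/34 = 0.117647.
d = −0.5·ln(0.823529) − 0.25·ln(0.764706) = −0.5·(-0.194157) − 0.25·(-0.268264) = 0.1641.

0.1641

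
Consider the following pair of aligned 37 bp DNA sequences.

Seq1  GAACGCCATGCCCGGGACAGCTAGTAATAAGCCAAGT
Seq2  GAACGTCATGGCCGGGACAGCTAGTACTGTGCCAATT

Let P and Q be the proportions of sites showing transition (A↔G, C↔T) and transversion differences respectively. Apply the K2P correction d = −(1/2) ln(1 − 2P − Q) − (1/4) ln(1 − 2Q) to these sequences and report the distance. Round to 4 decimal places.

The sequences differ at positions 6 (C/T, transition), 11 (C/G, transversion), 27 (A/C, transversion), 29 (A/G, transition), 30 (A/T, transversion), 36 (G/T, transversion).
Of the 6 differences, 2 transitions and 4 transversions over 37 sites: P = 2/37 = 0.054054, Q = 4/37 = 0.108108.
d = −0.5·ln(0.783784) − 0.25·ln(0.783784) = −0.5·(-0.243622) − 0.25·(-0.243622) = 0.1827.

0.1827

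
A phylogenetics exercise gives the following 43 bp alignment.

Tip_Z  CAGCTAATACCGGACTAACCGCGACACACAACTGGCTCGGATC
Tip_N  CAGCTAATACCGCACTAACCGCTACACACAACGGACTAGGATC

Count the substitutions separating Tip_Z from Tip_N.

Mismatches occur at site 13 (G→C), site 23 (G→T), site 33 (T→G), site 35 (G→A), site 38 (C→A).
That gives 5 mismatches out of 43 aligned sites, so the Hamming distance is 5.

5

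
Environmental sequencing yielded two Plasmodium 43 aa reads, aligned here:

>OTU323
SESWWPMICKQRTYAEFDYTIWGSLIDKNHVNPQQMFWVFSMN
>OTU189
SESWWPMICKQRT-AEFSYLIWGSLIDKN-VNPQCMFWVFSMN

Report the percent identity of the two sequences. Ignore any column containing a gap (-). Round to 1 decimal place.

Excluding the 2 gap columns leaves 41 comparable sites.
Differing sites — 18:D/S; 20:T/L; 35:Q/C.
38 of the 41 comparable sites match, so the percent identity is 38/41 × 100 = 92.7%.

92.7%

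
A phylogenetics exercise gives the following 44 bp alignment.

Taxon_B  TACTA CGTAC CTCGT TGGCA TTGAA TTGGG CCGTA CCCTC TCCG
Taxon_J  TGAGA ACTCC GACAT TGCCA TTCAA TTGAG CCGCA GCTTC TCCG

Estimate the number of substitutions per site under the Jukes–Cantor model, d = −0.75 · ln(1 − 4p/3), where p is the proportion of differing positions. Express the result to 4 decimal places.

Mismatches occur at site 2 (A/G), site 3 (C/A), site 4 (T/G), site 6 (C/A), site 7 (G/C), site 9 (A/C), site 11 (C/G), site 12 (T/A), site 14 (G/A), site 18 (G/C), site 23 (G/C), site 29 (G/A), site 34 (T/C), site 36 (C/G), site 38 (C/T).
p = 15/44 = 0.340909.
d = −0.75 · ln(1 − (4/3)·0.340909) = −0.75 · ln(0.545455) = −0.75 · (-0.606135) = 0.4546.

0.4546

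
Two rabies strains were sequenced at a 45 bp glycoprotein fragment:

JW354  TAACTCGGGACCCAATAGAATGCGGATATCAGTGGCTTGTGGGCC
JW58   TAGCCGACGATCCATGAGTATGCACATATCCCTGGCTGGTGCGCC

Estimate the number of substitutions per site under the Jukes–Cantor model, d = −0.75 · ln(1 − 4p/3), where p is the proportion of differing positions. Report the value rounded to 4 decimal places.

The sequences differ at positions 3 (A/G), 5 (T/C), 6 (C/G), 7 (G/A), 8 (G/C), 11 (C/T), 15 (A/T), 16 (T/G), 19 (A/T), 24 (G/A), 25 (G/C), 31 (A/C), 32 (G/C), 38 (T/G), 42 (G/C).
p = 15/45 = 0.333333.
d = −0.75 · ln(1 − (4/3)·0.333333) = −0.75 · ln(0.555556) = −0.75 · (-0.587786) = 0.4408.

0.4408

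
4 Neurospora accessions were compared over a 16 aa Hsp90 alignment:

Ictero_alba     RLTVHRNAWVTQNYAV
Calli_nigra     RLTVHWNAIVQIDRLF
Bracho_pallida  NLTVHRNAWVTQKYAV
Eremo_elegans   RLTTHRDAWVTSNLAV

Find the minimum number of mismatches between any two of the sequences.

Pairwise Hamming distances:
  Ictero_alba vs Calli_nigra: 8
  Ictero_alba vs Bracho_pallida: 2
  Ictero_alba vs Eremo_elegans: 4
  Calli_nigra vs Bracho_pallida: 9
  Calli_nigra vs Eremo_elegans: 10
  Bracho_pallida vs Eremo_elegans: 6
The smallest is 2, between Ictero_alba and Bracho_pallida.

2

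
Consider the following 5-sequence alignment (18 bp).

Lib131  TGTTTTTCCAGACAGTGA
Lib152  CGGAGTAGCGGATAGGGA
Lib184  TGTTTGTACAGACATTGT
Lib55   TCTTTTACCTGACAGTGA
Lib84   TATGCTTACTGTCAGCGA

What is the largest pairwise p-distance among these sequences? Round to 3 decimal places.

Pairwise Hamming distances:
  Lib131 vs Lib152: 9
  Lib131 vs Lib184: 4
  Lib131 vs Lib55: 3
  Lib131 vs Lib84: 7
  Lib152 vs Lib184: 12
  Lib152 vs Lib55: 9
  Lib152 vs Lib84: 11
  Lib184 vs Lib55: 7
  Lib184 vs Lib84: 9
  Lib55 vs Lib84: 7
The largest is 12 mismatches, between Lib152 and Lib184; p = 12/18 = 0.667.

0.667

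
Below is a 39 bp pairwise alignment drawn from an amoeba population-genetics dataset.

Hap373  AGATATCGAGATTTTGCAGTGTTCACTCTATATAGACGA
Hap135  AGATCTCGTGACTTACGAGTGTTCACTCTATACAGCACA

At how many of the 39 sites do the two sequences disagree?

Differing sites — 5:A/C; 9:A/T; 12:T/C; 15:T/A; 16:G/C; 17:C/G; 33:T/C; 36:A/C; 37:C/A; 38:G/C.
That gives 10 mismatches out of 39 aligned sites, so the Hamming distance is 10.

10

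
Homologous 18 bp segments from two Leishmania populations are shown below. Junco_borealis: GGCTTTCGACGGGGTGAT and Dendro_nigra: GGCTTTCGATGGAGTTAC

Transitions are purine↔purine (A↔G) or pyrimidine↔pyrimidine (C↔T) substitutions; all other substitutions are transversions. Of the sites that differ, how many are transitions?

3

The sequences differ at positions 10 (C/T, transition), 13 (G/A, transition), 16 (G/T, transversion), 18 (T/C, transition).
Of the 4 differences, 3 transitions and 1 transversion, so the answer is 3.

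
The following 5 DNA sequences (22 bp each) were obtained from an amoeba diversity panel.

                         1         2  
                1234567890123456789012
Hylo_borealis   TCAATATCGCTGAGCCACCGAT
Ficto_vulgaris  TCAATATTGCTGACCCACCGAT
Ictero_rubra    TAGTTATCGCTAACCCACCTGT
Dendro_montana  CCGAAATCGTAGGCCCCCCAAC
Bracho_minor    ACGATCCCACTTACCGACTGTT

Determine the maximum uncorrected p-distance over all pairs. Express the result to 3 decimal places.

0.682

Pairwise Hamming distances:
  Hylo_borealis vs Ficto_vulgaris: 2
  Hylo_borealis vs Ictero_rubra: 7
  Hylo_borealis vs Dendro_montana: 10
  Hylo_borealis vs Bracho_minor: 10
  Ficto_vulgaris vs Ictero_rubra: 7
  Ficto_vulgaris vs Dendro_montana: 10
  Ficto_vulgaris vs Bracho_minor: 10
  Ictero_rubra vs Dendro_montana: 12
  Ictero_rubra vs Bracho_minor: 11
  Dendro_montana vs Bracho_minor: 15
The largest is 15 mismatches, between Dendro_montana and Bracho_minor; p = 15/22 = 0.682.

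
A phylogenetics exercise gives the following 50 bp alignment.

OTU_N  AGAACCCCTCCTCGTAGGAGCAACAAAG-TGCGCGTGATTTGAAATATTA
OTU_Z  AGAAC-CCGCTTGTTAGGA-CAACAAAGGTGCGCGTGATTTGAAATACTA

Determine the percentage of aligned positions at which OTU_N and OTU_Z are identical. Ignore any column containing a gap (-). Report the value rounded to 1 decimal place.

Excluding the 3 gap columns leaves 47 comparable sites.
The sequences differ at positions 9 (T/G), 11 (C/T), 13 (C/G), 14 (G/T), 48 (T/C).
42 of the 47 comparable sites match, so the percent identity is 42/47 × 100 = 89.4%.

89.4%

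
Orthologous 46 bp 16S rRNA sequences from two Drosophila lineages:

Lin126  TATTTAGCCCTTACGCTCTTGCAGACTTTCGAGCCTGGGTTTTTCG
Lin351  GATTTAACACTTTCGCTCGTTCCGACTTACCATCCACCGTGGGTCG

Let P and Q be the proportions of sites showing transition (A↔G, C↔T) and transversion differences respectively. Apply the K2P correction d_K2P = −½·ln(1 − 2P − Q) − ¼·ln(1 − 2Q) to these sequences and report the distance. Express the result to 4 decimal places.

0.4947

The sequences differ at positions 1 (T/G, transversion), 7 (G/A, transition), 9 (C/A, transversion), 13 (A/T, transversion), 19 (T/G, transversion), 21 (G/T, transversion), 23 (A/C, transversion), 29 (T/A, transversion), 31 (G/C, transversion), 33 (G/T, transversion), 36 (T/A, transversion), 37 (G/C, transversion), 38 (G/C, transversion), 41 (T/G, transversion), 42 (T/G, transversion), 43 (T/G, transversion).
Of the 16 differences, 1 transition and 15 transversions over 46 sites: P = 1/46 = 0.021739, Q = 15/46 = 0.326087.
d = −0.5·ln(0.630435) − 0.25·ln(0.347826) = −0.5·(-0.461345) − 0.25·(-1.056053) = 0.4947.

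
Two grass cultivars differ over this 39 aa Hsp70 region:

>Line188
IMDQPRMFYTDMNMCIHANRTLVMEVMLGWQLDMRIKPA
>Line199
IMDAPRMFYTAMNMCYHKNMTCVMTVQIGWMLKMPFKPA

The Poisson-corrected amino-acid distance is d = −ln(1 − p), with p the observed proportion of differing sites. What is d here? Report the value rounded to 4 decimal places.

Mismatches occur at site 4 (Q→A), site 11 (D→A), site 16 (I→Y), site 18 (A→K), site 20 (R→M), site 22 (L→C), site 25 (E→T), site 27 (M→Q), site 28 (L→I), site 31 (Q→M), site 33 (D→K), site 35 (R→P), site 36 (I→F).
p = 13/39 = 0.333333.
d = −ln(1 − 0.333333) = −ln(0.666667) = 0.4055.

0.4055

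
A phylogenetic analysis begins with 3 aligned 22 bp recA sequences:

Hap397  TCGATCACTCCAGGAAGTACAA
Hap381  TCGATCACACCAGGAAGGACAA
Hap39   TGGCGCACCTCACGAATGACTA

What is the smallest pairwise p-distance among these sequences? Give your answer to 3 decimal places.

Pairwise Hamming distances:
  Hap397 vs Hap381: 2
  Hap397 vs Hap39: 9
  Hap381 vs Hap39: 8
The smallest is 2 mismatches, between Hap397 and Hap381; p = 2/22 = 0.091.

0.091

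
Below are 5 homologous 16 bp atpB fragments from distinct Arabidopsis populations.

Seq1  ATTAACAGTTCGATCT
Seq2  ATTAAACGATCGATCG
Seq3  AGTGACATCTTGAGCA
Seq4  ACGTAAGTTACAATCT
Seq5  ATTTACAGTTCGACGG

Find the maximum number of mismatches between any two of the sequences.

11

Pairwise Hamming distances:
  Seq1 vs Seq2: 4
  Seq1 vs Seq3: 7
  Seq1 vs Seq4: 8
  Seq1 vs Seq5: 4
  Seq2 vs Seq3: 9
  Seq2 vs Seq4: 9
  Seq2 vs Seq5: 6
  Seq3 vs Seq4: 11
  Seq3 vs Seq5: 8
  Seq4 vs Seq5: 10
The largest is 11, between Seq3 and Seq4.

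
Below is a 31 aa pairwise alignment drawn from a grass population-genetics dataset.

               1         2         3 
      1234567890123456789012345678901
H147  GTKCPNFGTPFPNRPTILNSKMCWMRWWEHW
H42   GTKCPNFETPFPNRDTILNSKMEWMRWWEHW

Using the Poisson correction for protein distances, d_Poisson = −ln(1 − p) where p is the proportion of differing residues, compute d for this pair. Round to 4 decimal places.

Mismatches occur at site 8 (G→E), site 15 (P→D), site 23 (C→E).
p = 3/31 = 0.096774.
d = −ln(1 − 0.096774) = −ln(0.903226) = 0.1018.

0.1018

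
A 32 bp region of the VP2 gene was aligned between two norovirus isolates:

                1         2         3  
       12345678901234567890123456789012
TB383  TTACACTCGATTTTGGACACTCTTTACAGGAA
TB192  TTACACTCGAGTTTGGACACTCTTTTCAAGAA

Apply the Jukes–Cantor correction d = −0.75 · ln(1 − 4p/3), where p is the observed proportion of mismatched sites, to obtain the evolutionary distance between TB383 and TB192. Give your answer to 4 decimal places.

0.1001

Mismatches occur at site 11 (T→G), site 26 (A→T), site 29 (G→A).
p = 3/32 = 0.093750.
d = −0.75 · ln(1 − (4/3)·0.093750) = −0.75 · ln(0.875000) = −0.75 · (-0.133531) = 0.1001.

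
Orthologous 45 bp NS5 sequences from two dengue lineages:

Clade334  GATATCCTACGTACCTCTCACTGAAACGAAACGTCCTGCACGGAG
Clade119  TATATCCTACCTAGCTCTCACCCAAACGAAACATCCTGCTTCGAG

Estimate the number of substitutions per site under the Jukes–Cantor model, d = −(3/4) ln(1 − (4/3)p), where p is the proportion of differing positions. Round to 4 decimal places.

Differing sites — 1:G/T; 11:G/C; 14:C/G; 22:T/C; 23:G/C; 33:G/A; 40:A/T; 41:C/T; 42:G/C.
p = 9/45 = 0.200000.
d = −0.75 · ln(1 − (4/3)·0.200000) = −0.75 · ln(0.733333) = −0.75 · (-0.310155) = 0.2326.

0.2326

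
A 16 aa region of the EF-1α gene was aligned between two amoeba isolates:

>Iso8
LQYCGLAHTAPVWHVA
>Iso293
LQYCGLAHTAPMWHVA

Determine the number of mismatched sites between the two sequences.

1

Differing sites — 12:V/M.
That gives 1 mismatch out of 16 aligned sites, so the Hamming distance is 1.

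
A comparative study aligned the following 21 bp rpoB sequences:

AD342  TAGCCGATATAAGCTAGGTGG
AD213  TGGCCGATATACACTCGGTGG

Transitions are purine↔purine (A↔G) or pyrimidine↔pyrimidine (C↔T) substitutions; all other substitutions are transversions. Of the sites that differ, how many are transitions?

2

Differing sites — 2:A/G (Ti); 12:A/C (Tv); 13:G/A (Ti); 16:A/C (Tv).
Of the 4 differences, 2 transitions and 2 transversions, so the answer is 2.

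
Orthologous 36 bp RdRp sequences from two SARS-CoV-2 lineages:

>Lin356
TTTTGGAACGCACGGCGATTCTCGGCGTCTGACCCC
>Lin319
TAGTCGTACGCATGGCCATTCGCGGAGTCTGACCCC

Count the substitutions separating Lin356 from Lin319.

8

Differing sites — 2:T/A; 3:T/G; 5:G/C; 7:A/T; 13:C/T; 17:G/C; 22:T/G; 26:C/A.
That gives 8 mismatches out of 36 aligned sites, so the Hamming distance is 8.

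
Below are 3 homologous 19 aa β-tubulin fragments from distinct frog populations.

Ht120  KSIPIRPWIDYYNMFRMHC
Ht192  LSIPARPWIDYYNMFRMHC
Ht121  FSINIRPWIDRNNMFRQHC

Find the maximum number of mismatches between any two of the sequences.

Pairwise Hamming distances:
  Ht120 vs Ht192: 2
  Ht120 vs Ht121: 5
  Ht192 vs Ht121: 6
The largest is 6, between Ht192 and Ht121.

6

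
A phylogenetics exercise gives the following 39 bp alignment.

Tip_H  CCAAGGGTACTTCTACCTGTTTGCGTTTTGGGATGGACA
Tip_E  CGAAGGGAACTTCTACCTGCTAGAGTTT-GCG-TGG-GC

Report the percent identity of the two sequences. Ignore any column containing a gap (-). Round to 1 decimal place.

77.8%

Excluding the 3 gap columns leaves 36 comparable sites.
Mismatches occur at site 2 (C↔G), site 8 (T↔A), site 20 (T↔C), site 22 (T↔A), site 24 (C↔A), site 31 (G↔C), site 38 (C↔G), site 39 (A↔C).
28 of the 36 comparable sites match, so the percent identity is 28/36 × 100 = 77.8%.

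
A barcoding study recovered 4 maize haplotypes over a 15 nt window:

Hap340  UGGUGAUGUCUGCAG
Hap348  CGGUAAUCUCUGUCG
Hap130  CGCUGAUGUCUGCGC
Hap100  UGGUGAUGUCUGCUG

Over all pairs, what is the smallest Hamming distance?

1

Pairwise Hamming distances:
  Hap340 vs Hap348: 5
  Hap340 vs Hap130: 4
  Hap340 vs Hap100: 1
  Hap348 vs Hap130: 6
  Hap348 vs Hap100: 5
  Hap130 vs Hap100: 4
The smallest is 1, between Hap340 and Hap100.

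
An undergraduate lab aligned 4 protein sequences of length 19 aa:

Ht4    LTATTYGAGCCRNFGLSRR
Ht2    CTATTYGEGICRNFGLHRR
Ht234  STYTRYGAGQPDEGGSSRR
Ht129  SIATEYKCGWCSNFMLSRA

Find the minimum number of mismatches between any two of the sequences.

4

Pairwise Hamming distances:
  Ht4 vs Ht2: 4
  Ht4 vs Ht234: 9
  Ht4 vs Ht129: 9
  Ht2 vs Ht234: 11
  Ht2 vs Ht129: 10
  Ht234 vs Ht129: 13
The smallest is 4, between Ht4 and Ht2.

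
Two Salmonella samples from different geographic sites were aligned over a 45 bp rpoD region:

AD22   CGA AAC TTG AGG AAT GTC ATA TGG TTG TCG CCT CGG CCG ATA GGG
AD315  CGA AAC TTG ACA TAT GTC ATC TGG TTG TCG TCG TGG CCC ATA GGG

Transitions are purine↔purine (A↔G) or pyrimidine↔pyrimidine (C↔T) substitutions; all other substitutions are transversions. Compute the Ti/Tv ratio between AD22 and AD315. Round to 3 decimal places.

The sequences differ at positions 11 (G/C, transversion), 12 (G/A, transition), 13 (A/T, transversion), 21 (A/C, transversion), 31 (C/T, transition), 33 (T/G, transversion), 34 (C/T, transition), 39 (G/C, transversion).
Of the 8 differences, 3 transitions and 5 transversions, so Ti/Tv = 3/5 = 0.600.

0.600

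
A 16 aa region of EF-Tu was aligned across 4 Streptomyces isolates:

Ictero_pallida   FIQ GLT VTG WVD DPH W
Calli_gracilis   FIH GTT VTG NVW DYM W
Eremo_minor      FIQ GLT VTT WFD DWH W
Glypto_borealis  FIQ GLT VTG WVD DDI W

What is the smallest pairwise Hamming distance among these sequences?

Pairwise Hamming distances:
  Ictero_pallida vs Calli_gracilis: 6
  Ictero_pallida vs Eremo_minor: 3
  Ictero_pallida vs Glypto_borealis: 2
  Calli_gracilis vs Eremo_minor: 8
  Calli_gracilis vs Glypto_borealis: 6
  Eremo_minor vs Glypto_borealis: 4
The smallest is 2, between Ictero_pallida and Glypto_borealis.

2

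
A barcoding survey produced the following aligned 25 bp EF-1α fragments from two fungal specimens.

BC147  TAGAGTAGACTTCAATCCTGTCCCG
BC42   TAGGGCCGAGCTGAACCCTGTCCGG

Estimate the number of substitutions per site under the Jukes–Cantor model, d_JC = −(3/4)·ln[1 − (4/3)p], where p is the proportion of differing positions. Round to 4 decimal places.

The sequences differ at positions 4 (A/G), 6 (T/C), 7 (A/C), 10 (C/G), 11 (T/C), 13 (C/G), 16 (T/C), 24 (C/G).
p = 8/25 = 0.320000.
d = −0.75 · ln(1 − (4/3)·0.320000) = −0.75 · ln(0.573333) = −0.75 · (-0.556289) = 0.4172.

0.4172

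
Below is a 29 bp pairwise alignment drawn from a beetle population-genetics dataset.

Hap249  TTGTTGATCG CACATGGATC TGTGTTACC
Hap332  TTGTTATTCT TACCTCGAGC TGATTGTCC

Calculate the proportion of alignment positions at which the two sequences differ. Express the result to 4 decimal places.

0.3793

Mismatches occur at site 6 (G↔A), site 7 (A↔T), site 10 (G↔T), site 11 (C↔T), site 14 (A↔C), site 16 (G↔C), site 19 (T↔G), site 23 (T↔A), site 24 (G↔T), site 26 (T↔G), site 27 (A↔T).
There are 11 differences over 29 sites, so p = 11/29 = 0.3793.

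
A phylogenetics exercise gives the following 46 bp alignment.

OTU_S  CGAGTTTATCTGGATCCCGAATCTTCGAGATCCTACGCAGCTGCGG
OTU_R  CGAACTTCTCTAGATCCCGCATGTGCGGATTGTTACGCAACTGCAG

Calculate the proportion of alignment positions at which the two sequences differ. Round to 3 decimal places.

Differing sites — 4:G/A; 5:T/C; 8:A/C; 12:G/A; 20:A/C; 23:C/G; 25:T/G; 28:A/G; 29:G/A; 30:A/T; 32:C/G; 33:C/T; 40:G/A; 45:G/A.
There are 14 differences over 46 sites, so p = 14/46 = 0.304.

0.304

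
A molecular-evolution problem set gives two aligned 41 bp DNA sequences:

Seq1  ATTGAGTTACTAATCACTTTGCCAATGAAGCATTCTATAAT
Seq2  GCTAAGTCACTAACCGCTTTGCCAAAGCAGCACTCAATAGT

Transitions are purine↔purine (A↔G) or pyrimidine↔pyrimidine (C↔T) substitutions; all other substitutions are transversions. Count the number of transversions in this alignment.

Differing sites — 1:A/G (Ti); 2:T/C (Ti); 4:G/A (Ti); 8:T/C (Ti); 14:T/C (Ti); 16:A/G (Ti); 26:T/A (Tv); 28:A/C (Tv); 33:T/C (Ti); 36:T/A (Tv); 40:A/G (Ti).
Of the 11 differences, 8 transitions and 3 transversions, so the answer is 3.

3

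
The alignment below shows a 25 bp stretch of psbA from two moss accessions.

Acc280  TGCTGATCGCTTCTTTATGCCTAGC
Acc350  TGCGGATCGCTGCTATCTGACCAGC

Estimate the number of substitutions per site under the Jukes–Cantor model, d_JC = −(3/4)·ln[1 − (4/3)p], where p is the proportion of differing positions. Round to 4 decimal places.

0.2892

Mismatches occur at site 4 (T→G), site 12 (T→G), site 15 (T→A), site 17 (A→C), site 20 (C→A), site 22 (T→C).
p = 6/25 = 0.240000.
d = −0.75 · ln(1 − (4/3)·0.240000) = −0.75 · ln(0.680000) = −0.75 · (-0.385662) = 0.2892.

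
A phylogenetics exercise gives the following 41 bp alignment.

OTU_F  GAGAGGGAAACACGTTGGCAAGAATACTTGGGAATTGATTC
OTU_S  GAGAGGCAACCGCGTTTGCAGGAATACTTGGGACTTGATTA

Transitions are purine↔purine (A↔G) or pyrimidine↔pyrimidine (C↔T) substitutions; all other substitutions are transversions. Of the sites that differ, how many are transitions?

2

Mismatches occur at site 7 (G↔C, transversion), site 10 (A↔C, transversion), site 12 (A↔G, transition), site 17 (G↔T, transversion), site 21 (A↔G, transition), site 34 (A↔C, transversion), site 41 (C↔A, transversion).
Of the 7 differences, 2 transitions and 5 transversions, so the answer is 2.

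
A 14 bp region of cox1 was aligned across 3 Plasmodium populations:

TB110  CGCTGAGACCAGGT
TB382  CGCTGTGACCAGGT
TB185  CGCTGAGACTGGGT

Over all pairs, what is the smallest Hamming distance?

Pairwise Hamming distances:
  TB110 vs TB382: 1
  TB110 vs TB185: 2
  TB382 vs TB185: 3
The smallest is 1, between TB110 and TB382.

1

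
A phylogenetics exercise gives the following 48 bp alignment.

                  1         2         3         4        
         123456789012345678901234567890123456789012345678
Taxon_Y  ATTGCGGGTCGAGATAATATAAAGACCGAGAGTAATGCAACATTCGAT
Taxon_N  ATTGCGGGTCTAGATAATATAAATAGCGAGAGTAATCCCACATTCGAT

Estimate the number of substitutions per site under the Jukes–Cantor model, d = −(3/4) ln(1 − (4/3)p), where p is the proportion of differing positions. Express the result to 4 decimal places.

0.1121

Differing sites — 11:G/T; 24:G/T; 26:C/G; 37:G/C; 39:A/C.
p = 5/48 = 0.104167.
d = −0.75 · ln(1 − (4/3)·0.104167) = −0.75 · ln(0.861111) = −0.75 · (-0.149532) = 0.1121.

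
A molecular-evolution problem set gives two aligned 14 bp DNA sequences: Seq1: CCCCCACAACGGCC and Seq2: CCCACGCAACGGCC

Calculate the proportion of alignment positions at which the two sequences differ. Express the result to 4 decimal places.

Mismatches occur at site 4 (C/A), site 6 (A/G).
There are 2 differences over 14 sites, so p = 2/14 = 0.1429.

0.1429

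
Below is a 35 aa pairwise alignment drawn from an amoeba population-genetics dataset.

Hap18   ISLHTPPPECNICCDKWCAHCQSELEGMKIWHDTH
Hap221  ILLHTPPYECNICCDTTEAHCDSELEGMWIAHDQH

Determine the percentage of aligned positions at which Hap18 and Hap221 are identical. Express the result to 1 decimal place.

74.3%

Mismatches occur at site 2 (S↔L), site 8 (P↔Y), site 16 (K↔T), site 17 (W↔T), site 18 (C↔E), site 22 (Q↔D), site 29 (K↔W), site 31 (W↔A), site 34 (T↔Q).
26 of the 35 sites match, so the percent identity is 26/35 × 100 = 74.3%.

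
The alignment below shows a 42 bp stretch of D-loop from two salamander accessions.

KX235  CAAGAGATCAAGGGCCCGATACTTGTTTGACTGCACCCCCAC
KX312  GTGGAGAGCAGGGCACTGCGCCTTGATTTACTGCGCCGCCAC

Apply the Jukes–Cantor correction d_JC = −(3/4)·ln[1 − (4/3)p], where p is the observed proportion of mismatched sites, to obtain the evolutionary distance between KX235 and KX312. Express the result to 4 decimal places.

Mismatches occur at site 1 (C/G), site 2 (A/T), site 3 (A/G), site 8 (T/G), site 11 (A/G), site 14 (G/C), site 15 (C/A), site 17 (C/T), site 19 (A/C), site 20 (T/G), site 21 (A/C), site 26 (T/A), site 29 (G/T), site 35 (A/G), site 38 (C/G).
p = 15/42 = 0.357143.
d = −0.75 · ln(1 − (4/3)·0.357143) = −0.75 · ln(0.523809) = −0.75 · (-0.646628) = 0.4850.

0.4850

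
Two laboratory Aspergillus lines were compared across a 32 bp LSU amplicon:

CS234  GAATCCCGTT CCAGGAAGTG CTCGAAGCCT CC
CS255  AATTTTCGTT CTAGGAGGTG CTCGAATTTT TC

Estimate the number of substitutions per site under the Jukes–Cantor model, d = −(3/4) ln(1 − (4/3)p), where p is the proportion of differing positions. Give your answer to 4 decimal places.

0.4042

The sequences differ at positions 1 (G/A), 3 (A/T), 5 (C/T), 6 (C/T), 12 (C/T), 17 (A/G), 27 (G/T), 28 (C/T), 29 (C/T), 31 (C/T).
p = 10/32 = 0.312500.
d = −0.75 · ln(1 − (4/3)·0.312500) = −0.75 · ln(0.583333) = −0.75 · (-0.538997) = 0.4042.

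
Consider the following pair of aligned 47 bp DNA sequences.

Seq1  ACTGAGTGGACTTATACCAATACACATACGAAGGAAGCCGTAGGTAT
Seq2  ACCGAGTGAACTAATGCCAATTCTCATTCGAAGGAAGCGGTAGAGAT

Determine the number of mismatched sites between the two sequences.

Mismatches occur at site 3 (T/C), site 9 (G/A), site 13 (T/A), site 16 (A/G), site 22 (A/T), site 24 (A/T), site 28 (A/T), site 39 (C/G), site 44 (G/A), site 45 (T/G).
That gives 10 mismatches out of 47 aligned sites, so the Hamming distance is 10.

10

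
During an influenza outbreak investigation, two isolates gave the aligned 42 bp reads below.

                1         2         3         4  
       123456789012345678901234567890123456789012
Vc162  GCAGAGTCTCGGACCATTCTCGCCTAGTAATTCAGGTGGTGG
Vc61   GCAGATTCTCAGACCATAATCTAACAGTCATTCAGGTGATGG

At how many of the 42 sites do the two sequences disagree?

The sequences differ at positions 6 (G/T), 11 (G/A), 18 (T/A), 19 (C/A), 22 (G/T), 23 (C/A), 24 (C/A), 25 (T/C), 29 (A/C), 39 (G/A).
That gives 10 mismatches out of 42 aligned sites, so the Hamming distance is 10.

10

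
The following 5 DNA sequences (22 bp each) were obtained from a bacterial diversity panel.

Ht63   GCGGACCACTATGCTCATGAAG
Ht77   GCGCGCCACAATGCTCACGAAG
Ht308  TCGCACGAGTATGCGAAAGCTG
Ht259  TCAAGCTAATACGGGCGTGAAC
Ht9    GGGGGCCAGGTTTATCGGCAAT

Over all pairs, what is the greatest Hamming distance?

Pairwise Hamming distances:
  Ht63 vs Ht77: 4
  Ht63 vs Ht308: 9
  Ht63 vs Ht259: 11
  Ht63 vs Ht9: 11
  Ht77 vs Ht308: 10
  Ht77 vs Ht259: 12
  Ht77 vs Ht9: 11
  Ht308 vs Ht259: 13
  Ht308 vs Ht9: 17
  Ht259 vs Ht9: 15
The largest is 17, between Ht308 and Ht9.

17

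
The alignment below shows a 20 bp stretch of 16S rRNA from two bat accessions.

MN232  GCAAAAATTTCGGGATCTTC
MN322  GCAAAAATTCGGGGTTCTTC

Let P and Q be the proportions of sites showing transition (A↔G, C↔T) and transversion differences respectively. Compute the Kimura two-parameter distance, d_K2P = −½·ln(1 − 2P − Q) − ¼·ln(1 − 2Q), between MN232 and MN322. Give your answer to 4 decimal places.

0.1674

The sequences differ at positions 10 (T/C, transition), 11 (C/G, transversion), 15 (A/T, transversion).
Of the 3 differences, 1 transition and 2 transversions over 20 sites: P = 1/20 = 0.050000, Q = 2/20 = 0.100000.
d = −0.5·ln(0.800000) − 0.25·ln(0.800000) = −0.5·(-0.223144) − 0.25·(-0.223144) = 0.1674.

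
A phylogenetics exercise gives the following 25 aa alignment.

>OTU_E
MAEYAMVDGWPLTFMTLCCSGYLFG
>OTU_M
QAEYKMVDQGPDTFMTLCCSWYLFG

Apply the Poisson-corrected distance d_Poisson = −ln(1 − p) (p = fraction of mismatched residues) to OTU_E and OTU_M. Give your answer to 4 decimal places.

Differing sites — 1:M/Q; 5:A/K; 9:G/Q; 10:W/G; 12:L/D; 21:G/W.
p = 6/25 = 0.240000.
d = −ln(1 − 0.240000) = −ln(0.760000) = 0.2744.

0.2744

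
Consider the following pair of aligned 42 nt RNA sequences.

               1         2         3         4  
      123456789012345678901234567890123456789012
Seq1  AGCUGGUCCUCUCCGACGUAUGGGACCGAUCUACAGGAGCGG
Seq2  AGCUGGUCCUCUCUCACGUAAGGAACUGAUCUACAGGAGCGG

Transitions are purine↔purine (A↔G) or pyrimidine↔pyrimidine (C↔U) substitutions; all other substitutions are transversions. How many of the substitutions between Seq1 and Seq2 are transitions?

Mismatches occur at site 14 (C→U, transition), site 15 (G→C, transversion), site 21 (U→A, transversion), site 24 (G→A, transition), site 27 (C→U, transition).
Of the 5 differences, 3 transitions and 2 transversions, so the answer is 3.

3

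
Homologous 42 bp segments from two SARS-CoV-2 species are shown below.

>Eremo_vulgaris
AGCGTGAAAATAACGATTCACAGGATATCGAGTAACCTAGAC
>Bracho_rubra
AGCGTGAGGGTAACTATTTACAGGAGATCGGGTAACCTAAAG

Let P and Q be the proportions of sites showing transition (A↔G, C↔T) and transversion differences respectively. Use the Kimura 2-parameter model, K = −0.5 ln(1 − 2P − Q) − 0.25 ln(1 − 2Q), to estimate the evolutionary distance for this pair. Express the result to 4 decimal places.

0.2595

Differing sites — 8:A/G (Ti); 9:A/G (Ti); 10:A/G (Ti); 15:G/T (Tv); 19:C/T (Ti); 26:T/G (Tv); 31:A/G (Ti); 40:G/A (Ti); 42:C/G (Tv).
Of the 9 differences, 6 transitions and 3 transversions over 42 sites: P = 6/42 = 0.142857, Q = 3/42 = 0.071429.
d = −0.5·ln(0.642857) − 0.25·ln(0.857142) = −0.5·(-0.441833) − 0.25·(-0.154152) = 0.2595.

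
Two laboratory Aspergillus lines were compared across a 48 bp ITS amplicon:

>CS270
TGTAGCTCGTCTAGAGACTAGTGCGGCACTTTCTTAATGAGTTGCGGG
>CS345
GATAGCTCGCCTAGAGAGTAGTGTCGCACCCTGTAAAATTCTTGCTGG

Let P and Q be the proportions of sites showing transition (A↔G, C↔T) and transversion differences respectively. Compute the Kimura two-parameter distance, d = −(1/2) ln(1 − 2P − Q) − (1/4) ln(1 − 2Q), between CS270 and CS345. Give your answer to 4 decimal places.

Differing sites — 1:T/G (Tv); 2:G/A (Ti); 10:T/C (Ti); 18:C/G (Tv); 24:C/T (Ti); 25:G/C (Tv); 30:T/C (Ti); 31:T/C (Ti); 33:C/G (Tv); 35:T/A (Tv); 38:T/A (Tv); 39:G/T (Tv); 40:A/T (Tv); 41:G/C (Tv); 46:G/T (Tv).
Of the 15 differences, 5 transitions and 10 transversions over 48 sites: P = 5/48 = 0.104167, Q = 10/48 = 0.208333.
d = −0.5·ln(0.583333) − 0.25·ln(0.583334) = −0.5·(-0.538997) − 0.25·(-0.538995) = 0.4042.

0.4042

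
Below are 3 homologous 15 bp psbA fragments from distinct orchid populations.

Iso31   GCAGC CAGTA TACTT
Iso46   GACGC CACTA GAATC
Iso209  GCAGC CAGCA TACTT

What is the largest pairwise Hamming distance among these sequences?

Pairwise Hamming distances:
  Iso31 vs Iso46: 6
  Iso31 vs Iso209: 1
  Iso46 vs Iso209: 7
The largest is 7, between Iso46 and Iso209.

7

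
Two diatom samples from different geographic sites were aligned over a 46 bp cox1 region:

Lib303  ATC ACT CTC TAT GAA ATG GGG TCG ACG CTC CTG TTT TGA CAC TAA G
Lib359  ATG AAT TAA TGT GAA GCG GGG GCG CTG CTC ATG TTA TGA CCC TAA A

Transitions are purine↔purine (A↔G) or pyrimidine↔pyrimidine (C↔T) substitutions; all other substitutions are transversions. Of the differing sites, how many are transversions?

9

Differing sites — 3:C/G (Tv); 5:C/A (Tv); 7:C/T (Ti); 8:T/A (Tv); 9:C/A (Tv); 11:A/G (Ti); 16:A/G (Ti); 17:T/C (Ti); 22:T/G (Tv); 25:A/C (Tv); 26:C/T (Ti); 31:C/A (Tv); 36:T/A (Tv); 41:A/C (Tv); 46:G/A (Ti).
Of the 15 differences, 6 transitions and 9 transversions, so the answer is 9.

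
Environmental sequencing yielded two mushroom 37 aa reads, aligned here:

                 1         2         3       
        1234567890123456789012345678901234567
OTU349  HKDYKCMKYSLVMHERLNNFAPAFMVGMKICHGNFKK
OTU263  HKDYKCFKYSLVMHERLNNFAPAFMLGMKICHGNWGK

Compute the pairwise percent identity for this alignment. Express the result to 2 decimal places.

89.19%

Mismatches occur at site 7 (M↔F), site 26 (V↔L), site 35 (F↔W), site 36 (K↔G).
33 of the 37 sites match, so the percent identity is 33/37 × 100 = 89.19%.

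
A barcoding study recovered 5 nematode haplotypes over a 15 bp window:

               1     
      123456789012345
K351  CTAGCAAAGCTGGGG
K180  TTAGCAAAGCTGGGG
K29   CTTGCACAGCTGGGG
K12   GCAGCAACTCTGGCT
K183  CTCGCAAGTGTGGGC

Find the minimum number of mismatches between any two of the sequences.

Pairwise Hamming distances:
  K351 vs K180: 1
  K351 vs K29: 2
  K351 vs K12: 6
  K351 vs K183: 5
  K180 vs K29: 3
  K180 vs K12: 6
  K180 vs K183: 6
  K29 vs K12: 8
  K29 vs K183: 6
  K12 vs K183: 7
The smallest is 1, between K351 and K180.

1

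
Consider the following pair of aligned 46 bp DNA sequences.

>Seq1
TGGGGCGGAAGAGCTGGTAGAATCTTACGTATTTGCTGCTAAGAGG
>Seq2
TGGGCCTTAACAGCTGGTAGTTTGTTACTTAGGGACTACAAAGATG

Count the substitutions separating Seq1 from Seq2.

Differing sites — 5:G/C; 7:G/T; 8:G/T; 11:G/C; 21:A/T; 22:A/T; 24:C/G; 29:G/T; 32:T/G; 33:T/G; 34:T/G; 35:G/A; 38:G/A; 40:T/A; 45:G/T.
That gives 15 mismatches out of 46 aligned sites, so the Hamming distance is 15.

15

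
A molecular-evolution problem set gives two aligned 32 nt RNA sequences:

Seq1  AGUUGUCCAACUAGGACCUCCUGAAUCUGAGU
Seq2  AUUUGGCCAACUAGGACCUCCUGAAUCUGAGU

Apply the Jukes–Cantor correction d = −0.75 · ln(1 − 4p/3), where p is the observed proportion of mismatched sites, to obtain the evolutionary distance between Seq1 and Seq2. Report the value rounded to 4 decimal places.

Differing sites — 2:G/U; 6:U/G.
p = 2/32 = 0.062500.
d = −0.75 · ln(1 − (4/3)·0.062500) = −0.75 · ln(0.916667) = −0.75 · (-0.087011) = 0.0653.

0.0653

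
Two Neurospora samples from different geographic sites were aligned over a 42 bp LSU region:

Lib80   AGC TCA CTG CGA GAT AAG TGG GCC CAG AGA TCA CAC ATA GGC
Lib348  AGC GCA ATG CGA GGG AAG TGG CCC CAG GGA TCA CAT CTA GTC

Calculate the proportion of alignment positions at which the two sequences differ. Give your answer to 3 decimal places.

0.214

The sequences differ at positions 4 (T/G), 7 (C/A), 14 (A/G), 15 (T/G), 22 (G/C), 28 (A/G), 36 (C/T), 37 (A/C), 41 (G/T).
There are 9 differences over 42 sites, so p = 9/42 = 0.214.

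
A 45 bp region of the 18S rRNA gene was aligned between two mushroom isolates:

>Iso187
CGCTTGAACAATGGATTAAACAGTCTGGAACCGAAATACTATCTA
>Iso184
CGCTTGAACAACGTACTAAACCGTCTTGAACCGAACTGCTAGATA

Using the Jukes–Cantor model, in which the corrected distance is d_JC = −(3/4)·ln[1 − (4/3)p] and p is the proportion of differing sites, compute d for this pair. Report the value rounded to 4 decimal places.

0.2326

The sequences differ at positions 12 (T/C), 14 (G/T), 16 (T/C), 22 (A/C), 27 (G/T), 36 (A/C), 38 (A/G), 42 (T/G), 43 (C/A).
p = 9/45 = 0.200000.
d = −0.75 · ln(1 − (4/3)·0.200000) = −0.75 · ln(0.733333) = −0.75 · (-0.310155) = 0.2326.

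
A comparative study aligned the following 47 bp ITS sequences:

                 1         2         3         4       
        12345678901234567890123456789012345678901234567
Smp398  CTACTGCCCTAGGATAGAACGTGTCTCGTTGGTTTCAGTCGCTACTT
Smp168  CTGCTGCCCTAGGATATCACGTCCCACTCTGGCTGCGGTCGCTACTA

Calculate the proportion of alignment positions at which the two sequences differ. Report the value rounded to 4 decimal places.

The sequences differ at positions 3 (A/G), 17 (G/T), 18 (A/C), 23 (G/C), 24 (T/C), 26 (T/A), 28 (G/T), 29 (T/C), 33 (T/C), 35 (T/G), 37 (A/G), 47 (T/A).
There are 12 differences over 47 sites, so p = 12/47 = 0.2553.

0.2553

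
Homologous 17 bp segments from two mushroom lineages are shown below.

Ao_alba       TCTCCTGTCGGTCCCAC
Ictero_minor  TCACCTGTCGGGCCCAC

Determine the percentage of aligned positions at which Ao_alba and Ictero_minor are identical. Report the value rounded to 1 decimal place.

The sequences differ at positions 3 (T/A), 12 (T/G).
15 of the 17 sites match, so the percent identity is 15/17 × 100 = 88.2%.

88.2%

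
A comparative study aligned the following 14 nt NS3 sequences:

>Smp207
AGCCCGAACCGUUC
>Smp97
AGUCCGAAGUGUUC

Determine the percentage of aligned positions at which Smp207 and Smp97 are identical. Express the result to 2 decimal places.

Differing sites — 3:C/U; 9:C/G; 10:C/U.
11 of the 14 sites match, so the percent identity is 11/14 × 100 = 78.57%.

78.57%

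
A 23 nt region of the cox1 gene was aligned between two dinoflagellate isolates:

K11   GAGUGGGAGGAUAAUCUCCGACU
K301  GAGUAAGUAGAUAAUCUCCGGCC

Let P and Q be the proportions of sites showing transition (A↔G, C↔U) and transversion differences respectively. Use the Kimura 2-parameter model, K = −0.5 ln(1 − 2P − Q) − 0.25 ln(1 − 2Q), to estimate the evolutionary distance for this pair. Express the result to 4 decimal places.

0.3480

Differing sites — 5:G/A (Ti); 6:G/A (Ti); 8:A/U (Tv); 9:G/A (Ti); 21:A/G (Ti); 23:U/C (Ti).
Of the 6 differences, 5 transitions and 1 transversion over 23 sites: P = 5/23 = 0.217391, Q = 1/23 = 0.043478.
d = −0.5·ln(0.521740) − 0.25·ln(0.913044) = −0.5·(-0.650586) − 0.25·(-0.090971) = 0.3480.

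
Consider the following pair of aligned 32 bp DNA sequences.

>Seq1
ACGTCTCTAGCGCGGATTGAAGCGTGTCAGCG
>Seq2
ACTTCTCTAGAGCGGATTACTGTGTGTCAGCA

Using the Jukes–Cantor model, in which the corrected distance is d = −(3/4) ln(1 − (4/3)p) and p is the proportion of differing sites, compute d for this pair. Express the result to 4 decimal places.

0.2586

Differing sites — 3:G/T; 11:C/A; 19:G/A; 20:A/C; 21:A/T; 23:C/T; 32:G/A.
p = 7/32 = 0.218750.
d = −0.75 · ln(1 − (4/3)·0.218750) = −0.75 · ln(0.708333) = −0.75 · (-0.344841) = 0.2586.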